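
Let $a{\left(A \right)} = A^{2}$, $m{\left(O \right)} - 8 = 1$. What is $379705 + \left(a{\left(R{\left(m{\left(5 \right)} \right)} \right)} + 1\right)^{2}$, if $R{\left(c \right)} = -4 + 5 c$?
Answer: $3208829$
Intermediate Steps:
$m{\left(O \right)} = 9$ ($m{\left(O \right)} = 8 + 1 = 9$)
$379705 + \left(a{\left(R{\left(m{\left(5 \right)} \right)} \right)} + 1\right)^{2} = 379705 + \left(\left(-4 + 5 \cdot 9\right)^{2} + 1\right)^{2} = 379705 + \left(\left(-4 + 45\right)^{2} + 1\right)^{2} = 379705 + \left(41^{2} + 1\right)^{2} = 379705 + \left(1681 + 1\right)^{2} = 379705 + 1682^{2} = 379705 + 2829124 = 3208829$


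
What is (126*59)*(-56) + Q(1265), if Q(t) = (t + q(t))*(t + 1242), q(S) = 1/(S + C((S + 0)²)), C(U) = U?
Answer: 191834201239/69630 ≈ 2.7551e+6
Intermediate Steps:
q(S) = 1/(S + S²) (q(S) = 1/(S + (S + 0)²) = 1/(S + S²))
Q(t) = (1242 + t)*(t + 1/(t*(1 + t))) (Q(t) = (t + 1/(t*(1 + t)))*(t + 1242) = (t + 1/(t*(1 + t)))*(1242 + t) = (1242 + t)*(t + 1/(t*(1 + t))))
(126*59)*(-56) + Q(1265) = (126*59)*(-56) + (1242 + 1265 + 1265²*(1 + 1265)*(1242 + 1265))/(1265*(1 + 1265)) = 7434*(-56) + (1/1265)*(1242 + 1265 + 1600225*1266*2507)/1266 = -416304 + (1/1265)*(1/1266)*(1242 + 1265 + 5078893318950) = -416304 + (1/1265)*(1/1266)*5078893321457 = -416304 + 220821448759/69630 = 191834201239/69630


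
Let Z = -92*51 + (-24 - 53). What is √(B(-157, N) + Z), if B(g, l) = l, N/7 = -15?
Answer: I*√4874 ≈ 69.814*I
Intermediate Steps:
N = -105 (N = 7*(-15) = -105)
Z = -4769 (Z = -4692 - 77 = -4769)
√(B(-157, N) + Z) = √(-105 - 4769) = √(-4874) = I*√4874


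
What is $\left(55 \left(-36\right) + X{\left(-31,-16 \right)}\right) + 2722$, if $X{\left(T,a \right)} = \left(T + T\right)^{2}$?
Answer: $4586$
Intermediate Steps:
$X{\left(T,a \right)} = 4 T^{2}$ ($X{\left(T,a \right)} = \left(2 T\right)^{2} = 4 T^{2}$)
$\left(55 \left(-36\right) + X{\left(-31,-16 \right)}\right) + 2722 = \left(55 \left(-36\right) + 4 \left(-31\right)^{2}\right) + 2722 = \left(-1980 + 4 \cdot 961\right) + 2722 = \left(-1980 + 3844\right) + 2722 = 1864 + 2722 = 4586$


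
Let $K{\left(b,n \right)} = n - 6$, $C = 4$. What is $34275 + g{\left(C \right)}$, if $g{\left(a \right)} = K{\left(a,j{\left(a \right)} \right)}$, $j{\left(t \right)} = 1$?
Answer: $34270$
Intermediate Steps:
$K{\left(b,n \right)} = -6 + n$ ($K{\left(b,n \right)} = n - 6 = -6 + n$)
$g{\left(a \right)} = -5$ ($g{\left(a \right)} = -6 + 1 = -5$)
$34275 + g{\left(C \right)} = 34275 - 5 = 34270$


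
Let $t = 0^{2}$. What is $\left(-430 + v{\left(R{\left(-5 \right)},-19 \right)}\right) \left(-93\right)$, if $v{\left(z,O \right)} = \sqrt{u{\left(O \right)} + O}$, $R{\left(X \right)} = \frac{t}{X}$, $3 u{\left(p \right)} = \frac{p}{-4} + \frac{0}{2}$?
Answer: $39990 - \frac{31 i \sqrt{627}}{2} \approx 39990.0 - 388.12 i$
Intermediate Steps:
$t = 0$
$u{\left(p \right)} = - \frac{p}{12}$ ($u{\left(p \right)} = \frac{\frac{p}{-4} + \frac{0}{2}}{3} = \frac{p \left(- \frac{1}{4}\right) + 0 \cdot \frac{1}{2}}{3} = \frac{- \frac{p}{4} + 0}{3} = \frac{\left(- \frac{1}{4}\right) p}{3} = - \frac{p}{12}$)
$R{\left(X \right)} = 0$ ($R{\left(X \right)} = \frac{0}{X} = 0$)
$v{\left(z,O \right)} = \frac{\sqrt{33} \sqrt{O}}{6}$ ($v{\left(z,O \right)} = \sqrt{- \frac{O}{12} + O} = \sqrt{\frac{11 O}{12}} = \frac{\sqrt{33} \sqrt{O}}{6}$)
$\left(-430 + v{\left(R{\left(-5 \right)},-19 \right)}\right) \left(-93\right) = \left(-430 + \frac{\sqrt{33} \sqrt{-19}}{6}\right) \left(-93\right) = \left(-430 + \frac{\sqrt{33} i \sqrt{19}}{6}\right) \left(-93\right) = \left(-430 + \frac{i \sqrt{627}}{6}\right) \left(-93\right) = 39990 - \frac{31 i \sqrt{627}}{2}$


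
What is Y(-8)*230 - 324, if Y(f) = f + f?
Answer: -4004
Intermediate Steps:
Y(f) = 2*f
Y(-8)*230 - 324 = (2*(-8))*230 - 324 = -16*230 - 324 = -3680 - 324 = -4004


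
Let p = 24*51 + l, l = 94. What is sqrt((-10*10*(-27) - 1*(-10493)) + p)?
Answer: sqrt(14511) ≈ 120.46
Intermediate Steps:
p = 1318 (p = 24*51 + 94 = 1224 + 94 = 1318)
sqrt((-10*10*(-27) - 1*(-10493)) + p) = sqrt((-10*10*(-27) - 1*(-10493)) + 1318) = sqrt((-100*(-27) + 10493) + 1318) = sqrt((2700 + 10493) + 1318) = sqrt(13193 + 1318) = sqrt(14511)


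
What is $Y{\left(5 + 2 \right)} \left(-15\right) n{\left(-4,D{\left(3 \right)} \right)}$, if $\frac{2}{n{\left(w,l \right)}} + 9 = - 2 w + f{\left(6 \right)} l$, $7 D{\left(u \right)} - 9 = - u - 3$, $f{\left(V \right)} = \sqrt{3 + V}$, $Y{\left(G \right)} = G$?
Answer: $-735$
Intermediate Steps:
$D{\left(u \right)} = \frac{6}{7} - \frac{u}{7}$ ($D{\left(u \right)} = \frac{9}{7} + \frac{- u - 3}{7} = \frac{9}{7} + \frac{-3 - u}{7} = \frac{9}{7} - \left(\frac{3}{7} + \frac{u}{7}\right) = \frac{6}{7} - \frac{u}{7}$)
$n{\left(w,l \right)} = \frac{2}{-9 - 2 w + 3 l}$ ($n{\left(w,l \right)} = \frac{2}{-9 + \left(- 2 w + \sqrt{3 + 6} l\right)} = \frac{2}{-9 + \left(- 2 w + \sqrt{9} l\right)} = \frac{2}{-9 + \left(- 2 w + 3 l\right)} = \frac{2}{-9 - 2 w + 3 l}$)
$Y{\left(5 + 2 \right)} \left(-15\right) n{\left(-4,D{\left(3 \right)} \right)} = \left(5 + 2\right) \left(-15\right) \left(- \frac{2}{9 - 3 \left(\frac{6}{7} - \frac{3}{7}\right) + 2 \left(-4\right)}\right) = 7 \left(-15\right) \left(- \frac{2}{9 - 3 \left(\frac{6}{7} - \frac{3}{7}\right) - 8}\right) = - 105 \left(- \frac{2}{9 - \frac{9}{7} - 8}\right) = - 105 \left(- \frac{2}{- \frac{2}{7}}\right) = - 105 \left(\left(-2\right) \left(- \frac{7}{2}\right)\right) = \left(-105\right) 7 = -735$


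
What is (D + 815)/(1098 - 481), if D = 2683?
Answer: 3498/617 ≈ 5.6694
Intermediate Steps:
(D + 815)/(1098 - 481) = (2683 + 815)/(1098 - 481) = 3498/617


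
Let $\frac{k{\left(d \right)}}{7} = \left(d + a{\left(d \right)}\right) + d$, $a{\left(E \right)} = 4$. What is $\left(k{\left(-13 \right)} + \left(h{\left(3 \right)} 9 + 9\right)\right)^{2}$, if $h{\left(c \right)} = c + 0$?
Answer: $13924$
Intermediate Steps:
$h{\left(c \right)} = c$
$k{\left(d \right)} = 28 + 14 d$ ($k{\left(d \right)} = 7 \left(\left(d + 4\right) + d\right) = 7 \left(\left(4 + d\right) + d\right) = 7 \left(4 + 2 d\right) = 28 + 14 d$)
$\left(k{\left(-13 \right)} + \left(h{\left(3 \right)} 9 + 9\right)\right)^{2} = \left(\left(28 + 14 \left(-13\right)\right) + \left(3 \cdot 9 + 9\right)\right)^{2} = \left(\left(28 - 182\right) + \left(27 + 9\right)\right)^{2} = \left(-154 + 36\right)^{2} = \left(-118\right)^{2} = 13924$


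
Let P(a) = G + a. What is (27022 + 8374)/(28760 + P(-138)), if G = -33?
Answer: 35396/28589 ≈ 1.2381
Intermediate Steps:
P(a) = -33 + a
(27022 + 8374)/(28760 + P(-138)) = (27022 + 8374)/(28760 + (-33 - 138)) = 35396/(28760 - 171) = 35396/28589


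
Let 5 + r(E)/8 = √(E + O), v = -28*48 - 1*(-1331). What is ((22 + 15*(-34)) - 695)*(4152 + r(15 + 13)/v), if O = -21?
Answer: -4915456 + 728*√7 ≈ -4.9135e+6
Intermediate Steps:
v = -13 (v = -1344 + 1331 = -13)
r(E) = -40 + 8*√(-21 + E) (r(E) = -40 + 8*√(E - 21) = -40 + 8*√(-21 + E))
((22 + 15*(-34)) - 695)*(4152 + r(15 + 13)/v) = ((22 + 15*(-34)) - 695)*(4152 + (-40 + 8*√(-21 + (15 + 13)))/(-13)) = ((22 - 510) - 695)*(4152 + (-40 + 8*√(-21 + 28))*(-1/13)) = (-488 - 695)*(4152 + (-40 + 8*√7)*(-1/13)) = -1183*(4152 + (40/13 - 8*√7/13)) = -1183*(54016/13 - 8*√7/13) = -4915456 + 728*√7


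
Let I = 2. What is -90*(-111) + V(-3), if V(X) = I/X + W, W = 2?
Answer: 29974/3 ≈ 9991.3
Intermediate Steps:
V(X) = 2 + 2/X (V(X) = 2/X + 2 = 2 + 2/X)
-90*(-111) + V(-3) = -90*(-111) + (2 + 2/(-3)) = 9990 + (2 + 2*(-1/3)) = 9990 + (2 - 2/3) = 9990 + 4/3 = 29974/3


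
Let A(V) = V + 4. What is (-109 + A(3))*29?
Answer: -2958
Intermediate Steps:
A(V) = 4 + V
(-109 + A(3))*29 = (-109 + (4 + 3))*29 = (-109 + 7)*29 = -102*29 = -2958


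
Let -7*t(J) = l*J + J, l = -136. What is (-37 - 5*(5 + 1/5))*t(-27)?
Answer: 32805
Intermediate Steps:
t(J) = 135*J/7 (t(J) = -(-136*J + J)/7 = -(-135)*J/7 = 135*J/7)
(-37 - 5*(5 + 1/5))*t(-27) = (-37 - 5*(5 + 1/5))*((135/7)*(-27)) = (-37 - 5*(5 + ⅕))*(-3645/7) = (-37 - 5*26/5)*(-3645/7) = (-37 - 26)*(-3645/7) = -63*(-3645/7) = 32805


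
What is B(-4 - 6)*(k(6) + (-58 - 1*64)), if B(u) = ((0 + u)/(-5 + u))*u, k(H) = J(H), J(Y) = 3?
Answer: 2380/3 ≈ 793.33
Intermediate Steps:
k(H) = 3
B(u) = u²/(-5 + u) (B(u) = (u/(-5 + u))*u = u²/(-5 + u))
B(-4 - 6)*(k(6) + (-58 - 1*64)) = ((-4 - 6)²/(-5 + (-4 - 6)))*(3 + (-58 - 1*64)) = ((-10)²/(-5 - 10))*(3 + (-58 - 64)) = (100/(-15))*(3 - 122) = (100*(-1/15))*(-119) = -20/3*(-119) = 2380/3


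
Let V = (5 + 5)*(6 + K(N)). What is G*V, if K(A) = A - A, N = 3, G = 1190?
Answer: 71400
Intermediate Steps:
K(A) = 0
V = 60 (V = (5 + 5)*(6 + 0) = 10*6 = 60)
G*V = 1190*60 = 71400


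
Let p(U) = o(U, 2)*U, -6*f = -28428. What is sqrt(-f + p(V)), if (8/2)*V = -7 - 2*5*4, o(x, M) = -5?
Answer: I*sqrt(18717)/2 ≈ 68.405*I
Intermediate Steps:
f = 4738 (f = -1/6*(-28428) = 4738)
V = -47/4 (V = (-7 - 2*5*4)/4 = (-7 - 10*4)/4 = (-7 - 40)/4 = (1/4)*(-47) = -47/4 ≈ -11.750)
p(U) = -5*U
sqrt(-f + p(V)) = sqrt(-1*4738 - 5*(-47/4)) = sqrt(-4738 + 235/4) = sqrt(-18717/4) = I*sqrt(18717)/2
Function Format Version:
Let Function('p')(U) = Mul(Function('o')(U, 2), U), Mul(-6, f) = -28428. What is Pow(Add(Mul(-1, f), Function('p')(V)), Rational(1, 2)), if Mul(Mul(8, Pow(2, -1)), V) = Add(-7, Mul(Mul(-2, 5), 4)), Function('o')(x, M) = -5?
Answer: Mul(Rational(1, 2), I, Pow(18717, Rational(1, 2))) ≈ Mul(68.405, I)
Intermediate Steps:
f = 4738 (f = Mul(Rational(-1, 6), -28428) = 4738)
V = Rational(-47, 4) (V = Mul(Rational(1, 4), Add(-7, Mul(Mul(-2, 5), 4))) = Mul(Rational(1, 4), Add(-7, Mul(-10, 4))) = Mul(Rational(1, 4), Add(-7, -40)) = Mul(Rational(1, 4), -47) = Rational(-47, 4) ≈ -11.750)
Function('p')(U) = Mul(-5, U)
Pow(Add(Mul(-1, f), Function('p')(V)), Rational(1, 2)) = Pow(Add(Mul(-1, 4738), Mul(-5, Rational(-47, 4))), Rational(1, 2)) = Pow(Add(-4738, Rational(235, 4)), Rational(1, 2)) = Pow(Rational(-18717, 4), Rational(1, 2)) = Mul(Rational(1, 2), I, Pow(18717, Rational(1, 2)))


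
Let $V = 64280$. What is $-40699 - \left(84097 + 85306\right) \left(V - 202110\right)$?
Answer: $23348774791$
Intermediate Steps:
$-40699 - \left(84097 + 85306\right) \left(V - 202110\right) = -40699 - \left(84097 + 85306\right) \left(64280 - 202110\right) = -40699 - 169403 \left(-137830\right) = -40699 - -23348815490 = -40699 + 23348815490 = 23348774791$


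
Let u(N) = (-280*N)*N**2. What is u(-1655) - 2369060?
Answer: 1269261815940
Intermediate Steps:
u(N) = -280*N**3
u(-1655) - 2369060 = -280*(-1655)**3 - 2369060 = -280*(-4533086375) - 2369060 = 1269264185000 - 2369060 = 1269261815940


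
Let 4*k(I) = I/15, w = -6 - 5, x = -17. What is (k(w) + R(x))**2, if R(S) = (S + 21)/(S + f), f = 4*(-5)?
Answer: 418609/4928400 ≈ 0.084938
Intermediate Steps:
w = -11
f = -20
k(I) = I/60 (k(I) = (I/15)/4 = I/60)
R(S) = (21 + S)/(-20 + S) (R(S) = (S + 21)/(S - 20) = (21 + S)/(-20 + S))
(k(w) + R(x))**2 = ((1/60)*(-11) + (21 - 17)/(-20 - 17))**2 = (-11/60 + 4/(-37))**2 = (-11/60 - 1/37*4)**2 = (-11/60 - 4/37)**2 = (-647/2220)**2 = 418609/4928400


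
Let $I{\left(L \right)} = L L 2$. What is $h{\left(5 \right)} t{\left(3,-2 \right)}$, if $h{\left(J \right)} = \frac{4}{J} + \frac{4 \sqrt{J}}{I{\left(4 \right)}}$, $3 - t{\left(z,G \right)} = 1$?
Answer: $\frac{8}{5} + \frac{\sqrt{5}}{4} \approx 2.159$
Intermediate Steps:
$t{\left(z,G \right)} = 2$ ($t{\left(z,G \right)} = 3 - 1 = 2$)
$I{\left(L \right)} = 2 L^{2}$ ($I{\left(L \right)} = L^{2} \cdot 2 = 2 L^{2}$)
$h{\left(J \right)} = \frac{4}{J} + \frac{\sqrt{J}}{8}$ ($h{\left(J \right)} = \frac{4}{J} + \frac{4 \sqrt{J}}{2 \cdot 4^{2}} = \frac{4}{J} + \frac{4 \sqrt{J}}{2 \cdot 16} = \frac{4}{J} + \frac{4 \sqrt{J}}{32} = \frac{4}{J} + 4 \sqrt{J} \frac{1}{32} = \frac{4}{J} + \frac{\sqrt{J}}{8}$)
$h{\left(5 \right)} t{\left(3,-2 \right)} = \frac{32 + 5^{\frac{3}{2}}}{8 \cdot 5} \cdot 2 = \frac{1}{8} \cdot \frac{1}{5} \left(32 + 5 \sqrt{5}\right) 2 = \left(\frac{4}{5} + \frac{\sqrt{5}}{8}\right) 2 = \frac{8}{5} + \frac{\sqrt{5}}{4}$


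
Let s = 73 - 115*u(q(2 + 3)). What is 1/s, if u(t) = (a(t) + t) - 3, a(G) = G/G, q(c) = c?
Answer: -1/272 ≈ -0.0036765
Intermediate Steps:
a(G) = 1
u(t) = -2 + t (u(t) = (1 + t) - 3 = -2 + t)
s = -272 (s = 73 - 115*(-2 + (2 + 3)) = 73 - 115*(-2 + 5) = 73 - 115*3 = 73 - 345 = -272)
1/s = 1/(-272) = -1/272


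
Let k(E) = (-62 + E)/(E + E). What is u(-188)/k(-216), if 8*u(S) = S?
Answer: -5076/139 ≈ -36.518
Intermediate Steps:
k(E) = (-62 + E)/(2*E) (k(E) = (-62 + E)/((2*E)) = (-62 + E)*(1/(2*E)) = (-62 + E)/(2*E))
u(S) = S/8
u(-188)/k(-216) = ((⅛)*(-188))/(((½)*(-62 - 216)/(-216))) = -47/(2*((½)*(-1/216)*(-278))) = -47/(2*139/216) = -47/2*216/139 = -5076/139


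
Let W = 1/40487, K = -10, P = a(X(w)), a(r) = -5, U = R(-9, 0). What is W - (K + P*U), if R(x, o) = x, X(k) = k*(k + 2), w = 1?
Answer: -1417044/40487 ≈ -35.000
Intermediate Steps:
X(k) = k*(2 + k)
U = -9
P = -5
W = 1/40487 ≈ 2.4699e-5
W - (K + P*U) = 1/40487 - (-10 - 5*(-9)) = 1/40487 - (-10 + 45) = 1/40487 - 1*35 = 1/40487 - 35 = -1417044/40487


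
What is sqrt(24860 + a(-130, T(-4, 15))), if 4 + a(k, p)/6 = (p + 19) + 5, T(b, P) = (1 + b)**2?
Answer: sqrt(25034) ≈ 158.22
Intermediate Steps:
a(k, p) = 120 + 6*p (a(k, p) = -24 + 6*((p + 19) + 5) = -24 + 6*((19 + p) + 5) = -24 + 6*(24 + p) = -24 + (144 + 6*p) = 120 + 6*p)
sqrt(24860 + a(-130, T(-4, 15))) = sqrt(24860 + (120 + 6*(1 - 4)**2)) = sqrt(24860 + (120 + 6*(-3)**2)) = sqrt(24860 + (120 + 6*9)) = sqrt(24860 + (120 + 54)) = sqrt(24860 + 174) = sqrt(25034)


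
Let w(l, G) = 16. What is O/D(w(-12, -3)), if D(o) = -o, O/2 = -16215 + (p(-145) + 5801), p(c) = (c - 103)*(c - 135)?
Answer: -29513/4 ≈ -7378.3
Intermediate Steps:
p(c) = (-135 + c)*(-103 + c) (p(c) = (-103 + c)*(-135 + c) = (-135 + c)*(-103 + c))
O = 118052 (O = 2*(-16215 + ((13905 + (-145)² - 238*(-145)) + 5801)) = 2*(-16215 + ((13905 + 21025 + 34510) + 5801)) = 2*(-16215 + (69440 + 5801)) = 2*(-16215 + 75241) = 2*59026 = 118052)
O/D(w(-12, -3)) = 118052/((-1*16)) = 118052/(-16) = 118052*(-1/16) = -29513/4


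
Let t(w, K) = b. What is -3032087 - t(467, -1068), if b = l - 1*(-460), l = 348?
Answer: -3032895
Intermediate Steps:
b = 808 (b = 348 - 1*(-460) = 348 + 460 = 808)
t(w, K) = 808
-3032087 - t(467, -1068) = -3032087 - 1*808 = -3032087 - 808 = -3032895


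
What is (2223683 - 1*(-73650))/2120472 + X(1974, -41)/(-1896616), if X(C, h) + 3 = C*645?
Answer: 25895567531/62839392543 ≈ 0.41209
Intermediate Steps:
X(C, h) = -3 + 645*C (X(C, h) = -3 + C*645 = -3 + 645*C)
(2223683 - 1*(-73650))/2120472 + X(1974, -41)/(-1896616) = (2223683 - 1*(-73650))/2120472 + (-3 + 645*1974)/(-1896616) = (2223683 + 73650)*(1/2120472) + (-3 + 1273230)*(-1/1896616) = 2297333*(1/2120472) + 1273227*(-1/1896616) = 2297333/2120472 - 1273227/1896616 = 25895567531/62839392543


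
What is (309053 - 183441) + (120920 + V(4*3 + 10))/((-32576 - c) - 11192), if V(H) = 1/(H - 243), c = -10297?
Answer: 309712223791/2465697 ≈ 1.2561e+5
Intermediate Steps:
V(H) = 1/(-243 + H)
(309053 - 183441) + (120920 + V(4*3 + 10))/((-32576 - c) - 11192) = (309053 - 183441) + (120920 + 1/(-243 + (4*3 + 10)))/((-32576 - 1*(-10297)) - 11192) = 125612 + (120920 + 1/(-243 + (12 + 10)))/((-32576 + 10297) - 11192) = 125612 + (120920 + 1/(-243 + 22))/(-22279 - 11192) = 125612 + (120920 + 1/(-221))/(-33471) = 125612 + (120920 - 1/221)*(-1/33471) = 125612 + (26723319/221)*(-1/33471) = 125612 - 8907773/2465697 = 309712223791/2465697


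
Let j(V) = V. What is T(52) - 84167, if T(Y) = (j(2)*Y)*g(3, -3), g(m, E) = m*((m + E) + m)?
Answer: -83231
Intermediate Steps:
g(m, E) = m*(E + 2*m) (g(m, E) = m*((E + m) + m) = m*(E + 2*m))
T(Y) = 18*Y (T(Y) = (2*Y)*(3*(-3 + 2*3)) = (2*Y)*(3*(-3 + 6)) = (2*Y)*(3*3) = (2*Y)*9 = 18*Y)
T(52) - 84167 = 18*52 - 84167 = 936 - 84167 = -83231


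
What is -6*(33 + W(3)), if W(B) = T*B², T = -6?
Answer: 126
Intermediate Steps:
W(B) = -6*B²
-6*(33 + W(3)) = -6*(33 - 6*3²) = -6*(33 - 6*9) = -6*(33 - 54) = -6*(-21) = 126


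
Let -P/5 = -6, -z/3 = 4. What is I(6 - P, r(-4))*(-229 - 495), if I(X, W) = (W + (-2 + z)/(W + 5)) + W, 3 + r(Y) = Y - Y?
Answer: 9412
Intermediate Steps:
z = -12 (z = -3*4 = -12)
r(Y) = -3 (r(Y) = -3 + (Y - Y) = -3 + 0 = -3)
P = 30 (P = -5*(-6) = 30)
I(X, W) = -14/(5 + W) + 2*W (I(X, W) = (W + (-2 - 12)/(W + 5)) + W = (W - 14/(5 + W)) + W = -14/(5 + W) + 2*W)
I(6 - P, r(-4))*(-229 - 495) = (2*(-7 + (-3)² + 5*(-3))/(5 - 3))*(-229 - 495) = (2*(-7 + 9 - 15)/2)*(-724) = (2*(½)*(-13))*(-724) = -13*(-724) = 9412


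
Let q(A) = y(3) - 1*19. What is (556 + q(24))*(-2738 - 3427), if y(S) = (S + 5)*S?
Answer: -3458565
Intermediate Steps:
y(S) = S*(5 + S) (y(S) = (5 + S)*S = S*(5 + S))
q(A) = 5 (q(A) = 3*(5 + 3) - 1*19 = 3*8 - 19 = 24 - 19 = 5)
(556 + q(24))*(-2738 - 3427) = (556 + 5)*(-2738 - 3427) = 561*(-6165) = -3458565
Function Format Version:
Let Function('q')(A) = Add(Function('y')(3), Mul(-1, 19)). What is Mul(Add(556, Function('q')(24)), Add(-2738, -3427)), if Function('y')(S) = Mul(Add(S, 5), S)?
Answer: -3458565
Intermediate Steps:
Function('y')(S) = Mul(S, Add(5, S)) (Function('y')(S) = Mul(Add(5, S), S) = Mul(S, Add(5, S)))
Function('q')(A) = 5 (Function('q')(A) = Add(Mul(3, Add(5, 3)), Mul(-1, 19)) = Add(Mul(3, 8), -19) = Add(24, -19) = 5)
Mul(Add(556, Function('q')(24)), Add(-2738, -3427)) = Mul(Add(556, 5), Add(-2738, -3427)) = Mul(561, -6165) = -3458565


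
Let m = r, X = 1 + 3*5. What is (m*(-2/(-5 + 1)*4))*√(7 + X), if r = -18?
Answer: -36*√23 ≈ -172.65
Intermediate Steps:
X = 16 (X = 1 + 15 = 16)
m = -18
(m*(-2/(-5 + 1)*4))*√(7 + X) = (-18*(-2/(-5 + 1))*4)*√(7 + 16) = (-18*(-2/(-4))*4)*√23 = (-18*(-2*(-¼))*4)*√23 = (-9*4)*√23 = (-18*2)*√23 = -36*√23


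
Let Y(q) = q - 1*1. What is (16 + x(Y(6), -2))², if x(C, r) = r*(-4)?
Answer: 576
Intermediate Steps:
Y(q) = -1 + q (Y(q) = q - 1 = -1 + q)
x(C, r) = -4*r
(16 + x(Y(6), -2))² = (16 - 4*(-2))² = (16 + 8)² = 24² = 576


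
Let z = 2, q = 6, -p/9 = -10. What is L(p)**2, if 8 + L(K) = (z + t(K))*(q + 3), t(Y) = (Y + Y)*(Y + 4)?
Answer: 23192244100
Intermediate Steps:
p = 90 (p = -9*(-10) = 90)
t(Y) = 2*Y*(4 + Y) (t(Y) = (2*Y)*(4 + Y) = 2*Y*(4 + Y))
L(K) = 10 + 18*K*(4 + K) (L(K) = -8 + (2 + 2*K*(4 + K))*(6 + 3) = -8 + (2 + 2*K*(4 + K))*9 = -8 + (18 + 18*K*(4 + K)) = 10 + 18*K*(4 + K))
L(p)**2 = (10 + 18*90*(4 + 90))**2 = (10 + 18*90*94)**2 = (10 + 152280)**2 = 152290**2 = 23192244100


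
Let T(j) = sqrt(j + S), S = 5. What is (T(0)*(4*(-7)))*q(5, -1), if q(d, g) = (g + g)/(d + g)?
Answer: 14*sqrt(5) ≈ 31.305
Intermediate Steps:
q(d, g) = 2*g/(d + g) (q(d, g) = (2*g)/(d + g) = 2*g/(d + g))
T(j) = sqrt(5 + j) (T(j) = sqrt(j + 5) = sqrt(5 + j))
(T(0)*(4*(-7)))*q(5, -1) = (sqrt(5 + 0)*(4*(-7)))*(2*(-1)/(5 - 1)) = (sqrt(5)*(-28))*(2*(-1)/4) = (-28*sqrt(5))*(2*(-1)*(1/4)) = -28*sqrt(5)*(-1/2) = 14*sqrt(5)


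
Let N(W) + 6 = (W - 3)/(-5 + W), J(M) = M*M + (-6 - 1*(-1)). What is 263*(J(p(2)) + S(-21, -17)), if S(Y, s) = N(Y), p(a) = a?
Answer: -20777/13 ≈ -1598.2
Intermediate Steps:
J(M) = -5 + M**2 (J(M) = M**2 + (-6 + 1) = M**2 - 5 = -5 + M**2)
N(W) = -6 + (-3 + W)/(-5 + W) (N(W) = -6 + (W - 3)/(-5 + W) = -6 + (-3 + W)/(-5 + W))
S(Y, s) = (27 - 5*Y)/(-5 + Y)
263*(J(p(2)) + S(-21, -17)) = 263*((-5 + 2**2) + (27 - 5*(-21))/(-5 - 21)) = 263*((-5 + 4) + (27 + 105)/(-26)) = 263*(-1 - 1/26*132) = 263*(-1 - 66/13) = 263*(-79/13) = -20777/13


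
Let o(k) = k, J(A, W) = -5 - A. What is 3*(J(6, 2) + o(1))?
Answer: -30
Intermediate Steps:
3*(J(6, 2) + o(1)) = 3*((-5 - 1*6) + 1) = 3*((-5 - 6) + 1) = 3*(-11 + 1) = 3*(-10) = -30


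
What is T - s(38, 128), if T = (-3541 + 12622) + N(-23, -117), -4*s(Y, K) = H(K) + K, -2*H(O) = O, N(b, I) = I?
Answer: 8980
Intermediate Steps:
H(O) = -O/2
s(Y, K) = -K/8 (s(Y, K) = -(-K/2 + K)/4 = -K/8)
T = 8964 (T = (-3541 + 12622) - 117 = 9081 - 117 = 8964)
T - s(38, 128) = 8964 - (-1)*128/8 = 8964 - 1*(-16) = 8964 + 16 = 8980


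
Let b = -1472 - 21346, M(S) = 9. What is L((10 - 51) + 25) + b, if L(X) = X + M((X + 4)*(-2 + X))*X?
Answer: -22978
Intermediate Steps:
b = -22818
L(X) = 10*X (L(X) = X + 9*X = 10*X)
L((10 - 51) + 25) + b = 10*((10 - 51) + 25) - 22818 = 10*(-41 + 25) - 22818 = 10*(-16) - 22818 = -160 - 22818 = -22978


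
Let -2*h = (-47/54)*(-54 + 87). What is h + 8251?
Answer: 297553/36 ≈ 8265.4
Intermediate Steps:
h = 517/36 (h = -(-47/54)*(-54 + 87)/2 = -(-47*1/54)*33/2 = -(-47)*33/108 = -1/2*(-517/18) = 517/36 ≈ 14.361)
h + 8251 = 517/36 + 8251 = 297553/36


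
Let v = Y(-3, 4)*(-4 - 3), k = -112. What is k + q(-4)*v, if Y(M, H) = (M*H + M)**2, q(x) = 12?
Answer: -19012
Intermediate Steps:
Y(M, H) = (M + H*M)**2 (Y(M, H) = (H*M + M)**2 = (M + H*M)**2)
v = -1575 (v = ((-3)**2*(1 + 4)**2)*(-4 - 3) = (9*5**2)*(-7) = (9*25)*(-7) = 225*(-7) = -1575)
k + q(-4)*v = -112 + 12*(-1575) = -112 - 18900 = -19012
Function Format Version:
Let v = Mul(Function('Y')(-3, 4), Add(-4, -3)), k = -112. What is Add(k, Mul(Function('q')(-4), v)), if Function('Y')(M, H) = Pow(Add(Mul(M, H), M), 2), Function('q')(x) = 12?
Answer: -19012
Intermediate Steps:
Function('Y')(M, H) = Pow(Add(M, Mul(H, M)), 2) (Function('Y')(M, H) = Pow(Add(Mul(H, M), M), 2) = Pow(Add(M, Mul(H, M)), 2))
v = -1575 (v = Mul(Mul(Pow(-3, 2), Pow(Add(1, 4), 2)), Add(-4, -3)) = Mul(Mul(9, Pow(5, 2)), -7) = Mul(Mul(9, 25), -7) = Mul(225, -7) = -1575)
Add(k, Mul(Function('q')(-4), v)) = Add(-112, Mul(12, -1575)) = Add(-112, -18900) = -19012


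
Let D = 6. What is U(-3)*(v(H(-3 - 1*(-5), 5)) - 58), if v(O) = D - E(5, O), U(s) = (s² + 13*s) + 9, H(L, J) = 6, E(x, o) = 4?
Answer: 1176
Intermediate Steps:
U(s) = 9 + s² + 13*s
v(O) = 2 (v(O) = 6 - 1*4 = 6 - 4 = 2)
U(-3)*(v(H(-3 - 1*(-5), 5)) - 58) = (9 + (-3)² + 13*(-3))*(2 - 58) = (9 + 9 - 39)*(-56) = -21*(-56) = 1176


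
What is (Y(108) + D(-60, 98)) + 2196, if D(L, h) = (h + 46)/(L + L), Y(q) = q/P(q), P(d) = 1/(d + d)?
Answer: 127614/5 ≈ 25523.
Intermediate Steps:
P(d) = 1/(2*d)
Y(q) = 2*q² (Y(q) = q/((1/(2*q))) = q*(2*q) = 2*q²)
D(L, h) = (46 + h)/(2*L) (D(L, h) = (46 + h)/((2*L)) = (46 + h)*(1/(2*L)) = (46 + h)/(2*L))
(Y(108) + D(-60, 98)) + 2196 = (2*108² + (½)*(46 + 98)/(-60)) + 2196 = (2*11664 + (½)*(-1/60)*144) + 2196 = (23328 - 6/5) + 2196 = 116634/5 + 2196 = 127614/5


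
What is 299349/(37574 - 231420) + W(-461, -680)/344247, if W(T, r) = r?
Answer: -103181810483/66730903962 ≈ -1.5462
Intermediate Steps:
299349/(37574 - 231420) + W(-461, -680)/344247 = 299349/(37574 - 231420) - 680/344247 = 299349/(-193846) - 680*1/344247 = 299349*(-1/193846) - 680/344247 = -299349/193846 - 680/344247 = -103181810483/66730903962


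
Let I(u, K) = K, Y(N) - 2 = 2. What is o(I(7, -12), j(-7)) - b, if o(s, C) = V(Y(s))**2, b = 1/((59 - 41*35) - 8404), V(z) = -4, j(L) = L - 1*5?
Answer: 156481/9780 ≈ 16.000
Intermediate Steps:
Y(N) = 4 (Y(N) = 2 + 2 = 4)
j(L) = -5 + L (j(L) = L - 5 = -5 + L)
b = -1/9780 (b = 1/((59 - 1435) - 8404) = 1/(-1376 - 8404) = 1/(-9780) = -1/9780 ≈ -0.00010225)
o(s, C) = 16 (o(s, C) = (-4)**2 = 16)
o(I(7, -12), j(-7)) - b = 16 - 1*(-1/9780) = 16 + 1/9780 = 156481/9780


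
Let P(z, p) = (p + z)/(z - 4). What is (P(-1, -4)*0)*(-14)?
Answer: 0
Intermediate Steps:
P(z, p) = (p + z)/(-4 + z)
(P(-1, -4)*0)*(-14) = (((-4 - 1)/(-4 - 1))*0)*(-14) = ((-5/(-5))*0)*(-14) = (-⅕*(-5)*0)*(-14) = (1*0)*(-14) = 0*(-14) = 0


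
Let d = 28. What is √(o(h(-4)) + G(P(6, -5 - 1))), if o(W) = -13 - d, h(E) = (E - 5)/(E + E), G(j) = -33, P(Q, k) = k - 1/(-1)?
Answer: I*√74 ≈ 8.6023*I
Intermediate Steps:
P(Q, k) = 1 + k (P(Q, k) = k - (-1) = k - 1*(-1) = k + 1 = 1 + k)
h(E) = (-5 + E)/(2*E) (h(E) = (-5 + E)/((2*E)) = (-5 + E)*(1/(2*E)) = (-5 + E)/(2*E))
o(W) = -41 (o(W) = -13 - 1*28 = -13 - 28 = -41)
√(o(h(-4)) + G(P(6, -5 - 1))) = √(-41 - 33) = √(-74) = I*√74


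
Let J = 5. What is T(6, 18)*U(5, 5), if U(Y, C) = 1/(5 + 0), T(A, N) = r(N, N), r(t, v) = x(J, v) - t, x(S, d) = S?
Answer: -13/5 ≈ -2.6000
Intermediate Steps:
r(t, v) = 5 - t
T(A, N) = 5 - N
U(Y, C) = ⅕ (U(Y, C) = 1/5 = ⅕)
T(6, 18)*U(5, 5) = (5 - 1*18)*(⅕) = (5 - 18)*(⅕) = -13*⅕ = -13/5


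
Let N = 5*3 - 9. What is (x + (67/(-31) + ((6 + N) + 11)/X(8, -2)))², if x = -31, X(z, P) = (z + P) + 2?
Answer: 56415121/61504 ≈ 917.26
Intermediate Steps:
X(z, P) = 2 + P + z (X(z, P) = (P + z) + 2 = 2 + P + z)
N = 6 (N = 15 - 9 = 6)
(x + (67/(-31) + ((6 + N) + 11)/X(8, -2)))² = (-31 + (67/(-31) + ((6 + 6) + 11)/(2 - 2 + 8)))² = (-31 + (67*(-1/31) + (12 + 11)/8))² = (-31 + (-67/31 + 23*(⅛)))² = (-31 + (-67/31 + 23/8))² = (-31 + 177/248)² = (-7511/248)² = 56415121/61504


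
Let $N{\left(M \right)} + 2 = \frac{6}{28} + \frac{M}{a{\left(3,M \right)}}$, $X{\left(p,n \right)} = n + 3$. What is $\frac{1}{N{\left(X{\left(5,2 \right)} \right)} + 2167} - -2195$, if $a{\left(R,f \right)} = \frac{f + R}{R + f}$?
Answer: $\frac{66690699}{30383} \approx 2195.0$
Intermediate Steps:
$a{\left(R,f \right)} = 1$ ($a{\left(R,f \right)} = \frac{R + f}{R + f} = 1$)
$X{\left(p,n \right)} = 3 + n$
$N{\left(M \right)} = - \frac{25}{14} + M$ ($N{\left(M \right)} = -2 + \left(\frac{6}{28} + \frac{M}{1}\right) = -2 + \left(6 \cdot \frac{1}{28} + M 1\right) = -2 + \left(\frac{3}{14} + M\right) = - \frac{25}{14} + M$)
$\frac{1}{N{\left(X{\left(5,2 \right)} \right)} + 2167} - -2195 = \frac{1}{\left(- \frac{25}{14} + \left(3 + 2\right)\right) + 2167} - -2195 = \frac{1}{\left(- \frac{25}{14} + 5\right) + 2167} + 2195 = \frac{1}{\frac{45}{14} + 2167} + 2195 = \frac{1}{\frac{30383}{14}} + 2195 = \frac{14}{30383} + 2195 = \frac{66690699}{30383}$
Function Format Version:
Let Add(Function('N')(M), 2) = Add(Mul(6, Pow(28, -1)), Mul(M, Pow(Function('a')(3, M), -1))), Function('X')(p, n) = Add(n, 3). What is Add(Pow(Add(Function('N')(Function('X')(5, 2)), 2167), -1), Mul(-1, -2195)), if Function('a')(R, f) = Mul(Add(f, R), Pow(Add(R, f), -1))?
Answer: Rational(66690699, 30383) ≈ 2195.0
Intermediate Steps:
Function('a')(R, f) = 1 (Function('a')(R, f) = Mul(Add(R, f), Pow(Add(R, f), -1)) = 1)
Function('X')(p, n) = Add(3, n)
Function('N')(M) = Add(Rational(-25, 14), M) (Function('N')(M) = Add(-2, Add(Mul(6, Pow(28, -1)), Mul(M, Pow(1, -1)))) = Add(-2, Add(Mul(6, Rational(1, 28)), Mul(M, 1))) = Add(-2, Add(Rational(3, 14), M)) = Add(Rational(-25, 14), M))
Add(Pow(Add(Function('N')(Function('X')(5, 2)), 2167), -1), Mul(-1, -2195)) = Add(Pow(Add(Add(Rational(-25, 14), Add(3, 2)), 2167), -1), Mul(-1, -2195)) = Add(Pow(Add(Add(Rational(-25, 14), 5), 2167), -1), 2195) = Add(Pow(Add(Rational(45, 14), 2167), -1), 2195) = Add(Pow(Rational(30383, 14), -1), 2195) = Add(Rational(14, 30383), 2195) = Rational(66690699, 30383)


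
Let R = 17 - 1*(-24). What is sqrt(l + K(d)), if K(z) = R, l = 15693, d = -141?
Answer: sqrt(15734) ≈ 125.44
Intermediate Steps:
R = 41 (R = 17 + 24 = 41)
K(z) = 41
sqrt(l + K(d)) = sqrt(15693 + 41) = sqrt(15734)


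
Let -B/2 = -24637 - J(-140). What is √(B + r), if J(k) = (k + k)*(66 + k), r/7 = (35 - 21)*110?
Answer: √101494 ≈ 318.58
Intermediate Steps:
r = 10780 (r = 7*((35 - 21)*110) = 7*(14*110) = 7*1540 = 10780)
J(k) = 2*k*(66 + k) (J(k) = (2*k)*(66 + k) = 2*k*(66 + k))
B = 90714 (B = -2*(-24637 - 2*(-140)*(66 - 140)) = -2*(-24637 - 2*(-140)*(-74)) = -2*(-24637 - 1*20720) = -2*(-24637 - 20720) = -2*(-45357) = 90714)
√(B + r) = √(90714 + 10780) = √101494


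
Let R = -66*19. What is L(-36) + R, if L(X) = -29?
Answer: -1283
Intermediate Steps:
R = -1254
L(-36) + R = -29 - 1254 = -1283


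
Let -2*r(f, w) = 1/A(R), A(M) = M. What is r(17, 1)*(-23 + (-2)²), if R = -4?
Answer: -19/8 ≈ -2.3750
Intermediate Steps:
r(f, w) = ⅛ (r(f, w) = -½/(-4) = -½*(-¼) = ⅛)
r(17, 1)*(-23 + (-2)²) = (-23 + (-2)²)/8 = (-23 + 4)/8 = (⅛)*(-19) = -19/8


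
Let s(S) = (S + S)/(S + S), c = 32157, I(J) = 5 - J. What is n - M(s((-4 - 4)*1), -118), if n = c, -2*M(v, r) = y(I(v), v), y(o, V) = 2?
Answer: 32158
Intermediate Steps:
s(S) = 1 (s(S) = (2*S)/((2*S)) = (2*S)*(1/(2*S)) = 1)
M(v, r) = -1 (M(v, r) = -1/2*2 = -1)
n = 32157
n - M(s((-4 - 4)*1), -118) = 32157 - 1*(-1) = 32157 + 1 = 32158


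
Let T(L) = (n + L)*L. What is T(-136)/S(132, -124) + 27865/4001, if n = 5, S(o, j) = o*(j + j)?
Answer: 105113353/16372092 ≈ 6.4203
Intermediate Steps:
S(o, j) = 2*j*o (S(o, j) = o*(2*j) = 2*j*o)
T(L) = L*(5 + L) (T(L) = (5 + L)*L = L*(5 + L))
T(-136)/S(132, -124) + 27865/4001 = (-136*(5 - 136))/((2*(-124)*132)) + 27865/4001 = -136*(-131)/(-32736) + 27865*(1/4001) = 17816*(-1/32736) + 27865/4001 = -2227/4092 + 27865/4001 = 105113353/16372092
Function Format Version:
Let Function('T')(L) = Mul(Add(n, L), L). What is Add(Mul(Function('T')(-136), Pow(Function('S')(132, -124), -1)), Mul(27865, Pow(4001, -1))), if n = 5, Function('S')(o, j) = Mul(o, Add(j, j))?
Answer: Rational(105113353, 16372092) ≈ 6.4203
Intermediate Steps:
Function('S')(o, j) = Mul(2, j, o) (Function('S')(o, j) = Mul(o, Mul(2, j)) = Mul(2, j, o))
Function('T')(L) = Mul(L, Add(5, L)) (Function('T')(L) = Mul(Add(5, L), L) = Mul(L, Add(5, L)))
Add(Mul(Function('T')(-136), Pow(Function('S')(132, -124), -1)), Mul(27865, Pow(4001, -1))) = Add(Mul(Mul(-136, Add(5, -136)), Pow(Mul(2, -124, 132), -1)), Mul(27865, Pow(4001, -1))) = Add(Mul(Mul(-136, -131), Pow(-32736, -1)), Mul(27865, Rational(1, 4001))) = Add(Mul(17816, Rational(-1, 32736)), Rational(27865, 4001)) = Add(Rational(-2227, 4092), Rational(27865, 4001)) = Rational(105113353, 16372092)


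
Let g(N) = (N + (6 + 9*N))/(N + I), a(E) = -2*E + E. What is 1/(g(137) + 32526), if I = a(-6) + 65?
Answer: 13/422924 ≈ 3.0738e-5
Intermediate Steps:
a(E) = -E
I = 71 (I = -1*(-6) + 65 = 6 + 65 = 71)
g(N) = (6 + 10*N)/(71 + N) (g(N) = (N + (6 + 9*N))/(N + 71) = (6 + 10*N)/(71 + N))
1/(g(137) + 32526) = 1/(2*(3 + 5*137)/(71 + 137) + 32526) = 1/(2*(3 + 685)/208 + 32526) = 1/(2*(1/208)*688 + 32526) = 1/(86/13 + 32526) = 1/(422924/13) = 13/422924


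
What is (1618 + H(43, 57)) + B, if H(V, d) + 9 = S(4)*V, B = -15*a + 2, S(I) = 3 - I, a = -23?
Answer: 1913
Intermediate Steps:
B = 347 (B = -15*(-23) + 2 = 345 + 2 = 347)
H(V, d) = -9 - V (H(V, d) = -9 + (3 - 1*4)*V = -9 + (3 - 4)*V = -9 - V)
(1618 + H(43, 57)) + B = (1618 + (-9 - 1*43)) + 347 = (1618 + (-9 - 43)) + 347 = (1618 - 52) + 347 = 1566 + 347 = 1913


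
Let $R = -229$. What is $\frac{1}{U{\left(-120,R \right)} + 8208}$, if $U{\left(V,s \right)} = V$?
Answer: $\frac{1}{8088} \approx 0.00012364$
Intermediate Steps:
$\frac{1}{U{\left(-120,R \right)} + 8208} = \frac{1}{-120 + 8208} = \frac{1}{8088}$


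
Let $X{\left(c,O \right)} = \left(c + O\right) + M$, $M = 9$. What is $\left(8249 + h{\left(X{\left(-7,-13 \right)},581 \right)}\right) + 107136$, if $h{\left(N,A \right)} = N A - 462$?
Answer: $108532$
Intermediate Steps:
$X{\left(c,O \right)} = 9 + O + c$ ($X{\left(c,O \right)} = \left(c + O\right) + 9 = \left(O + c\right) + 9 = 9 + O + c$)
$h{\left(N,A \right)} = -462 + A N$ ($h{\left(N,A \right)} = A N - 462 = -462 + A N$)
$\left(8249 + h{\left(X{\left(-7,-13 \right)},581 \right)}\right) + 107136 = \left(8249 + \left(-462 + 581 \left(9 - 13 - 7\right)\right)\right) + 107136 = \left(8249 + \left(-462 + 581 \left(-11\right)\right)\right) + 107136 = \left(8249 - 6853\right) + 107136 = 1396 + 107136 = 108532$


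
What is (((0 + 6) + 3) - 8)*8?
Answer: 8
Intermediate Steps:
(((0 + 6) + 3) - 8)*8 = ((6 + 3) - 8)*8 = (9 - 8)*8 = 1*8 = 8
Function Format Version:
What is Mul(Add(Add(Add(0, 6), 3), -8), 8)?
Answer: 8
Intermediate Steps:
Mul(Add(Add(Add(0, 6), 3), -8), 8) = Mul(Add(Add(6, 3), -8), 8) = Mul(Add(9, -8), 8) = Mul(1, 8) = 8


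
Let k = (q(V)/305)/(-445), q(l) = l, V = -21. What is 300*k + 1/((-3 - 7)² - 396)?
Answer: 69163/1606984 ≈ 0.043039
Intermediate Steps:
k = 21/135725 (k = -21/305/(-445) = -21*1/305*(-1/445) = -21/305*(-1/445) = 21/135725 ≈ 0.00015472)
300*k + 1/((-3 - 7)² - 396) = 300*(21/135725) + 1/((-3 - 7)² - 396) = 252/5429 + 1/((-10)² - 396) = 252/5429 + 1/(100 - 396) = 252/5429 + 1/(-296) = 252/5429 - 1/296 = 69163/1606984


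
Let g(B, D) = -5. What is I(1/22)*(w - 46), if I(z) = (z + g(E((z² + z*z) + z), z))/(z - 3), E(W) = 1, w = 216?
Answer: 3706/13 ≈ 285.08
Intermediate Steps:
I(z) = (-5 + z)/(-3 + z) (I(z) = (z - 5)/(z - 3) = (-5 + z)/(-3 + z))
I(1/22)*(w - 46) = ((-5 + 1/22)/(-3 + 1/22))*(216 - 46) = ((-5 + 1/22)/(-3 + 1/22))*170 = (-109/22/(-65/22))*170 = -22/65*(-109/22)*170 = (109/65)*170 = 3706/13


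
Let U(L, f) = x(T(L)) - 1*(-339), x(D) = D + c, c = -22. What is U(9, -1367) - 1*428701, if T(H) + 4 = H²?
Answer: -428307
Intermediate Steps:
T(H) = -4 + H²
x(D) = -22 + D (x(D) = D - 22 = -22 + D)
U(L, f) = 313 + L² (U(L, f) = (-22 + (-4 + L²)) - 1*(-339) = (-26 + L²) + 339 = 313 + L²)
U(9, -1367) - 1*428701 = (313 + 9²) - 1*428701 = (313 + 81) - 428701 = 394 - 428701 = -428307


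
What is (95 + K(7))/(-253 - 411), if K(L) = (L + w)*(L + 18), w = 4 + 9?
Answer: -595/664 ≈ -0.89608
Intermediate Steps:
w = 13
K(L) = (13 + L)*(18 + L) (K(L) = (L + 13)*(L + 18) = (13 + L)*(18 + L))
(95 + K(7))/(-253 - 411) = (95 + (234 + 7² + 31*7))/(-253 - 411) = (95 + (234 + 49 + 217))/(-664) = (95 + 500)*(-1/664) = 595*(-1/664) = -595/664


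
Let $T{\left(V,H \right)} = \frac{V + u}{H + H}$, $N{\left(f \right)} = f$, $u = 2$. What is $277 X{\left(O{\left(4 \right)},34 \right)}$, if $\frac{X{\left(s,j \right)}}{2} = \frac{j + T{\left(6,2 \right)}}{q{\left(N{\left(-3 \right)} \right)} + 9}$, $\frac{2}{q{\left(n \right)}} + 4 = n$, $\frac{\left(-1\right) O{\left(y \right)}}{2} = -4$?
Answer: $\frac{139608}{61} \approx 2288.7$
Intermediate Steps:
$O{\left(y \right)} = 8$ ($O{\left(y \right)} = \left(-2\right) \left(-4\right) = 8$)
$q{\left(n \right)} = \frac{2}{-4 + n}$
$T{\left(V,H \right)} = \frac{2 + V}{2 H}$ ($T{\left(V,H \right)} = \frac{V + 2}{H + H} = \frac{2 + V}{2 H}$)
$X{\left(s,j \right)} = \frac{28}{61} + \frac{14 j}{61}$ ($X{\left(s,j \right)} = 2 \frac{j + \frac{2 + 6}{2 \cdot 2}}{\frac{2}{-4 - 3} + 9} = 2 \frac{j + \frac{1}{2} \cdot \frac{1}{2} \cdot 8}{\frac{2}{-7} + 9} = 2 \frac{j + 2}{2 \left(- \frac{1}{7}\right) + 9} = 2 \frac{2 + j}{- \frac{2}{7} + 9} = 2 \frac{2 + j}{\frac{61}{7}} = 2 \left(2 + j\right) \frac{7}{61} = 2 \left(\frac{14}{61} + \frac{7 j}{61}\right) = \frac{28}{61} + \frac{14 j}{61}$)
$277 X{\left(O{\left(4 \right)},34 \right)} = 277 \left(\frac{28}{61} + \frac{14}{61} \cdot 34\right) = 277 \left(\frac{28}{61} + \frac{476}{61}\right) = 277 \cdot \frac{504}{61} = \frac{139608}{61}$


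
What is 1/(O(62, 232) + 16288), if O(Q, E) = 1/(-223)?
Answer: 223/3632223 ≈ 6.1395e-5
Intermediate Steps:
O(Q, E) = -1/223
1/(O(62, 232) + 16288) = 1/(-1/223 + 16288) = 1/(3632223/223) = 223/3632223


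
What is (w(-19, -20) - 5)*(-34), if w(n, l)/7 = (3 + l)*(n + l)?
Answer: -157624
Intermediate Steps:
w(n, l) = 7*(3 + l)*(l + n) (w(n, l) = 7*((3 + l)*(n + l)) = 7*((3 + l)*(l + n)) = 7*(3 + l)*(l + n))
(w(-19, -20) - 5)*(-34) = ((7*(-20)² + 21*(-20) + 21*(-19) + 7*(-20)*(-19)) - 5)*(-34) = ((7*400 - 420 - 399 + 2660) - 5)*(-34) = ((2800 - 420 - 399 + 2660) - 5)*(-34) = (4641 - 5)*(-34) = 4636*(-34) = -157624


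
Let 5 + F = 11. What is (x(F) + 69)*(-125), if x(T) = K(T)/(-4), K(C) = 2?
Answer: -17125/2 ≈ -8562.5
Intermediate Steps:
F = 6 (F = -5 + 11 = 6)
x(T) = -½ (x(T) = 2/(-4) = 2*(-¼) = -½)
(x(F) + 69)*(-125) = (-½ + 69)*(-125) = (137/2)*(-125) = -17125/2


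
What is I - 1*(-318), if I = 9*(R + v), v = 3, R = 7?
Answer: 408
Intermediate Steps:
I = 90 (I = 9*(7 + 3) = 9*10 = 90)
I - 1*(-318) = 90 - 1*(-318) = 90 + 318 = 408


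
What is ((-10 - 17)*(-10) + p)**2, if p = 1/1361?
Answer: 135034935841/1852321 ≈ 72900.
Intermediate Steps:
p = 1/1361 ≈ 0.00073475
((-10 - 17)*(-10) + p)**2 = ((-10 - 17)*(-10) + 1/1361)**2 = (-27*(-10) + 1/1361)**2 = (270 + 1/1361)**2 = (367471/1361)**2 = 135034935841/1852321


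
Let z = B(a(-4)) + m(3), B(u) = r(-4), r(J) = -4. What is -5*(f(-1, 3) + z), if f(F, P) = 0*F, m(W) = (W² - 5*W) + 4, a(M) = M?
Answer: 30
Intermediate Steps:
B(u) = -4
m(W) = 4 + W² - 5*W
f(F, P) = 0
z = -6 (z = -4 + (4 + 3² - 5*3) = -4 + (4 + 9 - 15) = -4 - 2 = -6)
-5*(f(-1, 3) + z) = -5*(0 - 6) = -5*(-6) = 30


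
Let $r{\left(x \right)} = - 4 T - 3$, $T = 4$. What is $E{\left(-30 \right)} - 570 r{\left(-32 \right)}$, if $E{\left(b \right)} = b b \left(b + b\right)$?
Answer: $-43170$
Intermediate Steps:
$E{\left(b \right)} = 2 b^{3}$ ($E{\left(b \right)} = b^{2} \cdot 2 b = 2 b^{3}$)
$r{\left(x \right)} = -19$ ($r{\left(x \right)} = \left(-4\right) 4 - 3 = -16 - 3 = -19$)
$E{\left(-30 \right)} - 570 r{\left(-32 \right)} = 2 \left(-30\right)^{3} - -10830 = 2 \left(-27000\right) + 10830 = -54000 + 10830 = -43170$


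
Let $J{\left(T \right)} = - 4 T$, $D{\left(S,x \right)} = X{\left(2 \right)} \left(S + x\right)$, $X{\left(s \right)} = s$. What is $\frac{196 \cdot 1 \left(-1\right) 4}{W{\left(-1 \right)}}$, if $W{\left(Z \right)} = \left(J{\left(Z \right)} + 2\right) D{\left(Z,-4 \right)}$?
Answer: $\frac{196}{15} \approx 13.067$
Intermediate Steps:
$D{\left(S,x \right)} = 2 S + 2 x$ ($D{\left(S,x \right)} = 2 \left(S + x\right) = 2 S + 2 x$)
$W{\left(Z \right)} = \left(-8 + 2 Z\right) \left(2 - 4 Z\right)$ ($W{\left(Z \right)} = \left(- 4 Z + 2\right) \left(2 Z + 2 \left(-4\right)\right) = \left(2 - 4 Z\right) \left(2 Z - 8\right) = \left(2 - 4 Z\right) \left(-8 + 2 Z\right) = \left(-8 + 2 Z\right) \left(2 - 4 Z\right)$)
$\frac{196 \cdot 1 \left(-1\right) 4}{W{\left(-1 \right)}} = \frac{196 \cdot 1 \left(-1\right) 4}{-16 - 8 \left(-1\right)^{2} + 36 \left(-1\right)} = \frac{196 \left(\left(-1\right) 4\right)}{-16 - 8 - 36} = \frac{196 \left(-4\right)}{-16 - 8 - 36} = - \frac{784}{-60} = \left(-784\right) \left(- \frac{1}{60}\right) = \frac{196}{15}$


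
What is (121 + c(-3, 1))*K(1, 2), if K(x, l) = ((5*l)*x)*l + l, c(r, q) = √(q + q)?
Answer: 2662 + 22*√2 ≈ 2693.1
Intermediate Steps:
c(r, q) = √2*√q (c(r, q) = √(2*q) = √2*√q)
K(x, l) = l + 5*x*l² (K(x, l) = (5*l*x)*l + l = 5*x*l² + l = l + 5*x*l²)
(121 + c(-3, 1))*K(1, 2) = (121 + √2*√1)*(2*(1 + 5*2*1)) = (121 + √2*1)*(2*(1 + 10)) = (121 + √2)*(2*11) = (121 + √2)*22 = 2662 + 22*√2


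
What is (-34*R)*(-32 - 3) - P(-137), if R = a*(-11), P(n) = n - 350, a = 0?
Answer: 487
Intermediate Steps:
P(n) = -350 + n
R = 0 (R = 0*(-11) = 0)
(-34*R)*(-32 - 3) - P(-137) = (-34*0)*(-32 - 3) - (-350 - 137) = 0*(-35) - 1*(-487) = 0 + 487 = 487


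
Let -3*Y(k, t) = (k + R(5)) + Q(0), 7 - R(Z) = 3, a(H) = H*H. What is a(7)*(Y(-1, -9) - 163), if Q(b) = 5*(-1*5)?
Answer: -22883/3 ≈ -7627.7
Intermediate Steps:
Q(b) = -25 (Q(b) = 5*(-5) = -25)
a(H) = H²
R(Z) = 4 (R(Z) = 7 - 1*3 = 7 - 3 = 4)
Y(k, t) = 7 - k/3 (Y(k, t) = -((k + 4) - 25)/3 = -((4 + k) - 25)/3 = -(-21 + k)/3 = 7 - k/3)
a(7)*(Y(-1, -9) - 163) = 7²*((7 - ⅓*(-1)) - 163) = 49*((7 + ⅓) - 163) = 49*(22/3 - 163) = 49*(-467/3) = -22883/3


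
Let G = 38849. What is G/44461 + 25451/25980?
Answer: 2140873931/1155096780 ≈ 1.8534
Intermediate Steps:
G/44461 + 25451/25980 = 38849/44461 + 25451/25980 = 2140873931/1155096780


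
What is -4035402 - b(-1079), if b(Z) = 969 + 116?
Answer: -4036487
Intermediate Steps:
b(Z) = 1085
-4035402 - b(-1079) = -4035402 - 1*1085 = -4035402 - 1085 = -4036487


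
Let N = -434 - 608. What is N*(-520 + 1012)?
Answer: -512664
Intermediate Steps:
N = -1042
N*(-520 + 1012) = -1042*(-520 + 1012) = -1042*492 = -512664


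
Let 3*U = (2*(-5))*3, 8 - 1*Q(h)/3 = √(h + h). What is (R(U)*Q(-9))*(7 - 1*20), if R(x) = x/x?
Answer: -312 + 117*I*√2 ≈ -312.0 + 165.46*I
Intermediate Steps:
Q(h) = 24 - 3*√2*√h (Q(h) = 24 - 3*√(h + h) = 24 - 3*√2*√h)
U = -10 (U = ((2*(-5))*3)/3 = (-10*3)/3 = (⅓)*(-30) = -10)
R(x) = 1
(R(U)*Q(-9))*(7 - 1*20) = (1*(24 - 3*√2*√(-9)))*(7 - 1*20) = (1*(24 - 3*√2*3*I))*(7 - 20) = (1*(24 - 9*I*√2))*(-13) = (24 - 9*I*√2)*(-13) = -312 + 117*I*√2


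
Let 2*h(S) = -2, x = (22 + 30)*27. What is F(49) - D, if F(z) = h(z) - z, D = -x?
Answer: 1354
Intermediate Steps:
x = 1404 (x = 52*27 = 1404)
h(S) = -1 (h(S) = (½)*(-2) = -1)
D = -1404 (D = -1*1404 = -1404)
F(z) = -1 - z
F(49) - D = (-1 - 1*49) - 1*(-1404) = (-1 - 49) + 1404 = -50 + 1404 = 1354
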